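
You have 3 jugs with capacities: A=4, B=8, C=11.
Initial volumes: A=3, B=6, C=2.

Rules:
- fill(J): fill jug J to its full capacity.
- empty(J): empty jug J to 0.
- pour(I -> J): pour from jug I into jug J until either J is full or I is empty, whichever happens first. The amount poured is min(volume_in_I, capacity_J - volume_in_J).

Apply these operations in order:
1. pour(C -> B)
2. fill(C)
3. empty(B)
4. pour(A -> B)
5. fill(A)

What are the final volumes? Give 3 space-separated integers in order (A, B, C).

Answer: 4 3 11

Derivation:
Step 1: pour(C -> B) -> (A=3 B=8 C=0)
Step 2: fill(C) -> (A=3 B=8 C=11)
Step 3: empty(B) -> (A=3 B=0 C=11)
Step 4: pour(A -> B) -> (A=0 B=3 C=11)
Step 5: fill(A) -> (A=4 B=3 C=11)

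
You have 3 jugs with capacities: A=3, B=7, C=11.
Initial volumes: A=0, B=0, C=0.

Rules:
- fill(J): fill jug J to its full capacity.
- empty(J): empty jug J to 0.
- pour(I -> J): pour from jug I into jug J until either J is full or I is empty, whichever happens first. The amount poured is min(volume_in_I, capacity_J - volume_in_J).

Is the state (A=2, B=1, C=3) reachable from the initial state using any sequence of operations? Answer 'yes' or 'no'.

BFS explored all 264 reachable states.
Reachable set includes: (0,0,0), (0,0,1), (0,0,2), (0,0,3), (0,0,4), (0,0,5), (0,0,6), (0,0,7), (0,0,8), (0,0,9), (0,0,10), (0,0,11) ...
Target (A=2, B=1, C=3) not in reachable set → no.

Answer: no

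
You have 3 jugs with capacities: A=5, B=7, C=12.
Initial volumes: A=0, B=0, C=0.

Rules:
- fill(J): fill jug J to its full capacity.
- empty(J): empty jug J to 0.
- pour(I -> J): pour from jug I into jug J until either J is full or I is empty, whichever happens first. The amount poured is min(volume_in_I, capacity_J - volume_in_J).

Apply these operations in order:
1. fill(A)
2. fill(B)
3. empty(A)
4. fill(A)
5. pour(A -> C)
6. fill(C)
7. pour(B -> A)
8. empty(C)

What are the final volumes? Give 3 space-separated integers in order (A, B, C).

Step 1: fill(A) -> (A=5 B=0 C=0)
Step 2: fill(B) -> (A=5 B=7 C=0)
Step 3: empty(A) -> (A=0 B=7 C=0)
Step 4: fill(A) -> (A=5 B=7 C=0)
Step 5: pour(A -> C) -> (A=0 B=7 C=5)
Step 6: fill(C) -> (A=0 B=7 C=12)
Step 7: pour(B -> A) -> (A=5 B=2 C=12)
Step 8: empty(C) -> (A=5 B=2 C=0)

Answer: 5 2 0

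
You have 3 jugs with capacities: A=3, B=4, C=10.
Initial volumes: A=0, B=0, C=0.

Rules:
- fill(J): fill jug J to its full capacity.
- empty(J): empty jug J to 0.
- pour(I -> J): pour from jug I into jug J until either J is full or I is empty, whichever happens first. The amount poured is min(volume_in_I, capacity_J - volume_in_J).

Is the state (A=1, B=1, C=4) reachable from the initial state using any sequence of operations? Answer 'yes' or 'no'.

BFS explored all 166 reachable states.
Reachable set includes: (0,0,0), (0,0,1), (0,0,2), (0,0,3), (0,0,4), (0,0,5), (0,0,6), (0,0,7), (0,0,8), (0,0,9), (0,0,10), (0,1,0) ...
Target (A=1, B=1, C=4) not in reachable set → no.

Answer: no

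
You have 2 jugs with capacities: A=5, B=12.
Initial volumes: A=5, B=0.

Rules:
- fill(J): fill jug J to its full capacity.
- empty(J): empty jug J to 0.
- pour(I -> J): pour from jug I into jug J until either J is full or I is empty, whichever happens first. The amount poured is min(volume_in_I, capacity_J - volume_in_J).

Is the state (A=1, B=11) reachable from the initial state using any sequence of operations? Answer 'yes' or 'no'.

Answer: no

Derivation:
BFS explored all 34 reachable states.
Reachable set includes: (0,0), (0,1), (0,2), (0,3), (0,4), (0,5), (0,6), (0,7), (0,8), (0,9), (0,10), (0,11) ...
Target (A=1, B=11) not in reachable set → no.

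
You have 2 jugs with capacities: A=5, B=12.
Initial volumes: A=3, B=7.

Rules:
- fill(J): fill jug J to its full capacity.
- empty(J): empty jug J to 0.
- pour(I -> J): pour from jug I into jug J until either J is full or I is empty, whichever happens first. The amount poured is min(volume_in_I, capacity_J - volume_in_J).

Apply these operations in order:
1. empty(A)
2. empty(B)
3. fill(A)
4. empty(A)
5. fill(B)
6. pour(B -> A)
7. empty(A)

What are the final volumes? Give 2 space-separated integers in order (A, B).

Step 1: empty(A) -> (A=0 B=7)
Step 2: empty(B) -> (A=0 B=0)
Step 3: fill(A) -> (A=5 B=0)
Step 4: empty(A) -> (A=0 B=0)
Step 5: fill(B) -> (A=0 B=12)
Step 6: pour(B -> A) -> (A=5 B=7)
Step 7: empty(A) -> (A=0 B=7)

Answer: 0 7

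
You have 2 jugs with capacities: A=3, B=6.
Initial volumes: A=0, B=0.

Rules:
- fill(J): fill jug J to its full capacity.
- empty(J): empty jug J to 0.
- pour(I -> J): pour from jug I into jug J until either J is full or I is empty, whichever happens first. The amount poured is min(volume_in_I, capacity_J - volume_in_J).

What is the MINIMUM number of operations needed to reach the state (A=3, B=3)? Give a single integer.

BFS from (A=0, B=0). One shortest path:
  1. fill(B) -> (A=0 B=6)
  2. pour(B -> A) -> (A=3 B=3)
Reached target in 2 moves.

Answer: 2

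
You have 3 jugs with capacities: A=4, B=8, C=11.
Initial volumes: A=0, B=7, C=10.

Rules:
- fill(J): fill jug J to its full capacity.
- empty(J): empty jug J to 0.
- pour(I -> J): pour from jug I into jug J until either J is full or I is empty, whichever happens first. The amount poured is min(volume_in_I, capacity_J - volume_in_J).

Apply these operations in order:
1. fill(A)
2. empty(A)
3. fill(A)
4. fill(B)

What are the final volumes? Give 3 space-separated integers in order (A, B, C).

Answer: 4 8 10

Derivation:
Step 1: fill(A) -> (A=4 B=7 C=10)
Step 2: empty(A) -> (A=0 B=7 C=10)
Step 3: fill(A) -> (A=4 B=7 C=10)
Step 4: fill(B) -> (A=4 B=8 C=10)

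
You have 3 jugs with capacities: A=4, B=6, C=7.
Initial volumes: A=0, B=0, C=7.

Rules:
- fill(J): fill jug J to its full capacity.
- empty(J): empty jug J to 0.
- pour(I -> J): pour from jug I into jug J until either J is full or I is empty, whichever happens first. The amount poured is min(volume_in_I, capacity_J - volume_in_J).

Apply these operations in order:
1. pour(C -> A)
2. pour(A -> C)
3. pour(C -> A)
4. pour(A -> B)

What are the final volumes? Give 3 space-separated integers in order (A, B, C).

Answer: 0 4 3

Derivation:
Step 1: pour(C -> A) -> (A=4 B=0 C=3)
Step 2: pour(A -> C) -> (A=0 B=0 C=7)
Step 3: pour(C -> A) -> (A=4 B=0 C=3)
Step 4: pour(A -> B) -> (A=0 B=4 C=3)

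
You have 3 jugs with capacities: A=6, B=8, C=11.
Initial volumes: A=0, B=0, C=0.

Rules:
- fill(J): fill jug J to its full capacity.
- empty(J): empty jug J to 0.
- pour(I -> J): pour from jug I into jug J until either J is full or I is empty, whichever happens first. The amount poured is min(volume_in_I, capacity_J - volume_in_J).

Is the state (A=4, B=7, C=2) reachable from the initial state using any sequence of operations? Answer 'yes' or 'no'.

BFS explored all 406 reachable states.
Reachable set includes: (0,0,0), (0,0,1), (0,0,2), (0,0,3), (0,0,4), (0,0,5), (0,0,6), (0,0,7), (0,0,8), (0,0,9), (0,0,10), (0,0,11) ...
Target (A=4, B=7, C=2) not in reachable set → no.

Answer: no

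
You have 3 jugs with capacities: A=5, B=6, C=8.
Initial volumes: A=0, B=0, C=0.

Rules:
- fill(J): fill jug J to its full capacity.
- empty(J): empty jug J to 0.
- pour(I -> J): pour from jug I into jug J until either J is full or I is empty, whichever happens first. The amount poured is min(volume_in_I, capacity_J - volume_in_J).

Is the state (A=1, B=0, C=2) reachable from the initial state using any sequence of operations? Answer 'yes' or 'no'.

Answer: yes

Derivation:
BFS from (A=0, B=0, C=0):
  1. fill(C) -> (A=0 B=0 C=8)
  2. pour(C -> B) -> (A=0 B=6 C=2)
  3. pour(B -> A) -> (A=5 B=1 C=2)
  4. empty(A) -> (A=0 B=1 C=2)
  5. pour(B -> A) -> (A=1 B=0 C=2)
Target reached → yes.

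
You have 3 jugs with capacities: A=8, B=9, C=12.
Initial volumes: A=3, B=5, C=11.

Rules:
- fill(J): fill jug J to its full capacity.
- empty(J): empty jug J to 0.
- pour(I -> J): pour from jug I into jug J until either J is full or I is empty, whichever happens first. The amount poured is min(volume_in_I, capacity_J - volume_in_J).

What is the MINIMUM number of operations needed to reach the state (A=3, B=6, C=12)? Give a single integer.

Answer: 5

Derivation:
BFS from (A=3, B=5, C=11). One shortest path:
  1. fill(B) -> (A=3 B=9 C=11)
  2. empty(C) -> (A=3 B=9 C=0)
  3. pour(B -> C) -> (A=3 B=0 C=9)
  4. fill(B) -> (A=3 B=9 C=9)
  5. pour(B -> C) -> (A=3 B=6 C=12)
Reached target in 5 moves.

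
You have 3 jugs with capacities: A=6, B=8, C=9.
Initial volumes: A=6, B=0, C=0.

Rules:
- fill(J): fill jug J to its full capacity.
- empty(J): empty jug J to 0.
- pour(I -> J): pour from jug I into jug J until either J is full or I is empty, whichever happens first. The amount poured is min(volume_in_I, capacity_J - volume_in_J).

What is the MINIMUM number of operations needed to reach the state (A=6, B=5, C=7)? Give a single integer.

BFS from (A=6, B=0, C=0). One shortest path:
  1. pour(A -> B) -> (A=0 B=6 C=0)
  2. fill(A) -> (A=6 B=6 C=0)
  3. pour(A -> C) -> (A=0 B=6 C=6)
  4. fill(A) -> (A=6 B=6 C=6)
  5. pour(A -> B) -> (A=4 B=8 C=6)
  6. pour(B -> C) -> (A=4 B=5 C=9)
  7. pour(C -> A) -> (A=6 B=5 C=7)
Reached target in 7 moves.

Answer: 7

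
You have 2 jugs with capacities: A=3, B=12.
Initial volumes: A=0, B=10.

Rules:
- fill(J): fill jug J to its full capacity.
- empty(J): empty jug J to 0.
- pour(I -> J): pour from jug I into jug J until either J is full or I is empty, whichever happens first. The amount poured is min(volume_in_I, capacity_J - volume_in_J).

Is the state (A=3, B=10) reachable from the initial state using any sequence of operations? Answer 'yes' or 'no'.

Answer: yes

Derivation:
BFS from (A=0, B=10):
  1. fill(A) -> (A=3 B=10)
Target reached → yes.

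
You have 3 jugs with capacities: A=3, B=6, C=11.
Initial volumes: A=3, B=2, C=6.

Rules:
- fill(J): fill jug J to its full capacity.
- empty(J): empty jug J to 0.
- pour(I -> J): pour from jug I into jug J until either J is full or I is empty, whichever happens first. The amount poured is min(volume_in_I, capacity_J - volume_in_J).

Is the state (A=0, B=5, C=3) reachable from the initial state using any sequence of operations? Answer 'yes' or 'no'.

BFS from (A=3, B=2, C=6):
  1. empty(A) -> (A=0 B=2 C=6)
  2. pour(C -> A) -> (A=3 B=2 C=3)
  3. pour(A -> B) -> (A=0 B=5 C=3)
Target reached → yes.

Answer: yes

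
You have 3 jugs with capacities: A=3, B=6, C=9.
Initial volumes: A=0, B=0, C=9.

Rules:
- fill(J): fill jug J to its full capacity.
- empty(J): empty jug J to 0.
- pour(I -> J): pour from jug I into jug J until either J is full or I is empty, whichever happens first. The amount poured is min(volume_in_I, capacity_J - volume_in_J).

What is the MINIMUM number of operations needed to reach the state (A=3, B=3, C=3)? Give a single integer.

BFS from (A=0, B=0, C=9). One shortest path:
  1. pour(C -> B) -> (A=0 B=6 C=3)
  2. pour(B -> A) -> (A=3 B=3 C=3)
Reached target in 2 moves.

Answer: 2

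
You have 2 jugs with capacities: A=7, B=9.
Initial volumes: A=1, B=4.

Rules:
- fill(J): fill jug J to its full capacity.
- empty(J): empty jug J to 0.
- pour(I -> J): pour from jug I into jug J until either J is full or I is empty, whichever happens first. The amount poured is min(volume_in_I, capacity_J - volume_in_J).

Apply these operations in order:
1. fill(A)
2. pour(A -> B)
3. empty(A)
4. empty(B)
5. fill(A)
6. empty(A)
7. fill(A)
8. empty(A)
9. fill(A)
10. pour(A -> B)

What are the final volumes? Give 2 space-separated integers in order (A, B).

Step 1: fill(A) -> (A=7 B=4)
Step 2: pour(A -> B) -> (A=2 B=9)
Step 3: empty(A) -> (A=0 B=9)
Step 4: empty(B) -> (A=0 B=0)
Step 5: fill(A) -> (A=7 B=0)
Step 6: empty(A) -> (A=0 B=0)
Step 7: fill(A) -> (A=7 B=0)
Step 8: empty(A) -> (A=0 B=0)
Step 9: fill(A) -> (A=7 B=0)
Step 10: pour(A -> B) -> (A=0 B=7)

Answer: 0 7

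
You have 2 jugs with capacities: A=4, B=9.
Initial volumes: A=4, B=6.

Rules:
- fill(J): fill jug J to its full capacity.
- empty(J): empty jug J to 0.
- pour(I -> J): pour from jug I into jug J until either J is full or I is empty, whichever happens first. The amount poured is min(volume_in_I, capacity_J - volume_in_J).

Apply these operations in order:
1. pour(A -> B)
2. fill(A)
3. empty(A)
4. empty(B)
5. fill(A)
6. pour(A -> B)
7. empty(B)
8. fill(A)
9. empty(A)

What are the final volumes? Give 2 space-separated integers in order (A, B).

Answer: 0 0

Derivation:
Step 1: pour(A -> B) -> (A=1 B=9)
Step 2: fill(A) -> (A=4 B=9)
Step 3: empty(A) -> (A=0 B=9)
Step 4: empty(B) -> (A=0 B=0)
Step 5: fill(A) -> (A=4 B=0)
Step 6: pour(A -> B) -> (A=0 B=4)
Step 7: empty(B) -> (A=0 B=0)
Step 8: fill(A) -> (A=4 B=0)
Step 9: empty(A) -> (A=0 B=0)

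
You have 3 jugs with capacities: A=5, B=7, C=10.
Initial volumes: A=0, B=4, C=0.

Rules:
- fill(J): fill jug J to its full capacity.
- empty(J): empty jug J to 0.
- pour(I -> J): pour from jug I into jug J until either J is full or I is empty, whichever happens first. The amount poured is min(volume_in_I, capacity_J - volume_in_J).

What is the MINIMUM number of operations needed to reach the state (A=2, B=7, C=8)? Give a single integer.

BFS from (A=0, B=4, C=0). One shortest path:
  1. fill(A) -> (A=5 B=4 C=0)
  2. fill(B) -> (A=5 B=7 C=0)
  3. pour(B -> C) -> (A=5 B=0 C=7)
  4. pour(A -> B) -> (A=0 B=5 C=7)
  5. fill(A) -> (A=5 B=5 C=7)
  6. pour(A -> C) -> (A=2 B=5 C=10)
  7. pour(C -> B) -> (A=2 B=7 C=8)
Reached target in 7 moves.

Answer: 7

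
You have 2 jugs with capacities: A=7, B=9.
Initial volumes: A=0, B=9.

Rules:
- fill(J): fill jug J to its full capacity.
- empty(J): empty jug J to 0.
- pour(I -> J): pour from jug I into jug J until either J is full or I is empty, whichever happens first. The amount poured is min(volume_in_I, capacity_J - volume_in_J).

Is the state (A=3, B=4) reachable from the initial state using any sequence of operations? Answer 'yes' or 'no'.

Answer: no

Derivation:
BFS explored all 32 reachable states.
Reachable set includes: (0,0), (0,1), (0,2), (0,3), (0,4), (0,5), (0,6), (0,7), (0,8), (0,9), (1,0), (1,9) ...
Target (A=3, B=4) not in reachable set → no.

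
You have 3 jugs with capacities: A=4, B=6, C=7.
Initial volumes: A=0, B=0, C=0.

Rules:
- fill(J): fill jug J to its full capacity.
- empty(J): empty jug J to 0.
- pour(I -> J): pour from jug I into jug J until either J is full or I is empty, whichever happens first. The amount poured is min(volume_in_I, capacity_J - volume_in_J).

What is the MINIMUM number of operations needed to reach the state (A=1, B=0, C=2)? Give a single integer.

Answer: 6

Derivation:
BFS from (A=0, B=0, C=0). One shortest path:
  1. fill(C) -> (A=0 B=0 C=7)
  2. pour(C -> B) -> (A=0 B=6 C=1)
  3. pour(B -> A) -> (A=4 B=2 C=1)
  4. empty(A) -> (A=0 B=2 C=1)
  5. pour(C -> A) -> (A=1 B=2 C=0)
  6. pour(B -> C) -> (A=1 B=0 C=2)
Reached target in 6 moves.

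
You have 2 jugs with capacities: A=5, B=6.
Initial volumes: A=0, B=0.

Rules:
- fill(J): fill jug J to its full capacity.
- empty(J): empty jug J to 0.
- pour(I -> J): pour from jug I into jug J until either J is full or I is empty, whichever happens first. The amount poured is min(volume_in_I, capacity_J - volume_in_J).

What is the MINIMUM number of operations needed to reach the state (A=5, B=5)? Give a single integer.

Answer: 3

Derivation:
BFS from (A=0, B=0). One shortest path:
  1. fill(A) -> (A=5 B=0)
  2. pour(A -> B) -> (A=0 B=5)
  3. fill(A) -> (A=5 B=5)
Reached target in 3 moves.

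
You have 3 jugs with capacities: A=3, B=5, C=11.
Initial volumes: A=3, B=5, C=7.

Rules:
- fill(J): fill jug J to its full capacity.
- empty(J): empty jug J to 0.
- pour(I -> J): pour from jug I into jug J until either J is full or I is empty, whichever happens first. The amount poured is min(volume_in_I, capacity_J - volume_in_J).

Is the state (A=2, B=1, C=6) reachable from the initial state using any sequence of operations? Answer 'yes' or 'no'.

BFS explored all 208 reachable states.
Reachable set includes: (0,0,0), (0,0,1), (0,0,2), (0,0,3), (0,0,4), (0,0,5), (0,0,6), (0,0,7), (0,0,8), (0,0,9), (0,0,10), (0,0,11) ...
Target (A=2, B=1, C=6) not in reachable set → no.

Answer: no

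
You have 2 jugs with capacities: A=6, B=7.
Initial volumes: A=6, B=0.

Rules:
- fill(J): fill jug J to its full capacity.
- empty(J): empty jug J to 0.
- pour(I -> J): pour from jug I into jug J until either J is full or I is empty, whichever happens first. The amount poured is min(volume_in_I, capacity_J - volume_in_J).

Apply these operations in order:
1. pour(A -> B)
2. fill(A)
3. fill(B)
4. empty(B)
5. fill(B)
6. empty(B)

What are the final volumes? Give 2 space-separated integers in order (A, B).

Step 1: pour(A -> B) -> (A=0 B=6)
Step 2: fill(A) -> (A=6 B=6)
Step 3: fill(B) -> (A=6 B=7)
Step 4: empty(B) -> (A=6 B=0)
Step 5: fill(B) -> (A=6 B=7)
Step 6: empty(B) -> (A=6 B=0)

Answer: 6 0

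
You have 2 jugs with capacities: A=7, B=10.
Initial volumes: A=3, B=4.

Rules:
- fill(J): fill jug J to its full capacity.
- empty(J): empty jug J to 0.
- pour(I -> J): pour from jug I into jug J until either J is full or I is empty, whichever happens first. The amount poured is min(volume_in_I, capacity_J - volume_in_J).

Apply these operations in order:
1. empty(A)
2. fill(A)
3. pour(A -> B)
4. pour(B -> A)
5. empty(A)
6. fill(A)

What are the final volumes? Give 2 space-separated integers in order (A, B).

Answer: 7 4

Derivation:
Step 1: empty(A) -> (A=0 B=4)
Step 2: fill(A) -> (A=7 B=4)
Step 3: pour(A -> B) -> (A=1 B=10)
Step 4: pour(B -> A) -> (A=7 B=4)
Step 5: empty(A) -> (A=0 B=4)
Step 6: fill(A) -> (A=7 B=4)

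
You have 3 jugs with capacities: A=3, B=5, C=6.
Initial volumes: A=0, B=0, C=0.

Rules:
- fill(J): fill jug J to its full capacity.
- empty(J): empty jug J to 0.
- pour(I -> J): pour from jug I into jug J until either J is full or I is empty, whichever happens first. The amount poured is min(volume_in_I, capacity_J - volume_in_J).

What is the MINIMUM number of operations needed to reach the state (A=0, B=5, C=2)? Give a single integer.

BFS from (A=0, B=0, C=0). One shortest path:
  1. fill(B) -> (A=0 B=5 C=0)
  2. pour(B -> A) -> (A=3 B=2 C=0)
  3. empty(A) -> (A=0 B=2 C=0)
  4. pour(B -> C) -> (A=0 B=0 C=2)
  5. fill(B) -> (A=0 B=5 C=2)
Reached target in 5 moves.

Answer: 5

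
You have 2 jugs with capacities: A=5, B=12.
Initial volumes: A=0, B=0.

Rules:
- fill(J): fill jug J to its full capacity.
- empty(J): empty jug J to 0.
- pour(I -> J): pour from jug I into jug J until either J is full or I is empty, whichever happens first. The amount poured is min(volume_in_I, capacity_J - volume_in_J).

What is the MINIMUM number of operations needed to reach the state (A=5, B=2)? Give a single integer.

BFS from (A=0, B=0). One shortest path:
  1. fill(B) -> (A=0 B=12)
  2. pour(B -> A) -> (A=5 B=7)
  3. empty(A) -> (A=0 B=7)
  4. pour(B -> A) -> (A=5 B=2)
Reached target in 4 moves.

Answer: 4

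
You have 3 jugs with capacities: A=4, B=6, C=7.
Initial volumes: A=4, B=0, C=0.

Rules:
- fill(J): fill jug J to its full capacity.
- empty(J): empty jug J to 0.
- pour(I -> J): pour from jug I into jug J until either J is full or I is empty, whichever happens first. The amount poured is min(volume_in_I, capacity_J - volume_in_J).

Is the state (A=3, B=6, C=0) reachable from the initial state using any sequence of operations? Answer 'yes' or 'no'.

BFS from (A=4, B=0, C=0):
  1. fill(B) -> (A=4 B=6 C=0)
  2. pour(B -> C) -> (A=4 B=0 C=6)
  3. fill(B) -> (A=4 B=6 C=6)
  4. pour(A -> C) -> (A=3 B=6 C=7)
  5. empty(C) -> (A=3 B=6 C=0)
Target reached → yes.

Answer: yes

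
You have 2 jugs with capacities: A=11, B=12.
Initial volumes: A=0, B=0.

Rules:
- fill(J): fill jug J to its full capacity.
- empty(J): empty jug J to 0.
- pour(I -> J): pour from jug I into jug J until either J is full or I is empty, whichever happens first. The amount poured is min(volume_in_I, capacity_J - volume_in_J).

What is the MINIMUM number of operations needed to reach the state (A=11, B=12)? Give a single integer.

BFS from (A=0, B=0). One shortest path:
  1. fill(A) -> (A=11 B=0)
  2. fill(B) -> (A=11 B=12)
Reached target in 2 moves.

Answer: 2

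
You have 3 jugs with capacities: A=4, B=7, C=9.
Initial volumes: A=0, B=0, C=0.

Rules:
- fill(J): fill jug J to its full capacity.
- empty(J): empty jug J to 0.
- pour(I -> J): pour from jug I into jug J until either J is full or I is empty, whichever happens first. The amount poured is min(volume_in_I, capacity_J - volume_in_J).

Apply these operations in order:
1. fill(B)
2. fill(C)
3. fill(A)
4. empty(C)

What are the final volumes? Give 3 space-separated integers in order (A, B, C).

Answer: 4 7 0

Derivation:
Step 1: fill(B) -> (A=0 B=7 C=0)
Step 2: fill(C) -> (A=0 B=7 C=9)
Step 3: fill(A) -> (A=4 B=7 C=9)
Step 4: empty(C) -> (A=4 B=7 C=0)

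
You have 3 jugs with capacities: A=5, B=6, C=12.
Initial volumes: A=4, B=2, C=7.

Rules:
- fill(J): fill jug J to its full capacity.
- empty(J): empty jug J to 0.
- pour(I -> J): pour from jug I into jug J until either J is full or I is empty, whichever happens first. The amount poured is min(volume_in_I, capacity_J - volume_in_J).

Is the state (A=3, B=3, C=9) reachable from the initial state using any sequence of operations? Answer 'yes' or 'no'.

BFS explored all 327 reachable states.
Reachable set includes: (0,0,0), (0,0,1), (0,0,2), (0,0,3), (0,0,4), (0,0,5), (0,0,6), (0,0,7), (0,0,8), (0,0,9), (0,0,10), (0,0,11) ...
Target (A=3, B=3, C=9) not in reachable set → no.

Answer: no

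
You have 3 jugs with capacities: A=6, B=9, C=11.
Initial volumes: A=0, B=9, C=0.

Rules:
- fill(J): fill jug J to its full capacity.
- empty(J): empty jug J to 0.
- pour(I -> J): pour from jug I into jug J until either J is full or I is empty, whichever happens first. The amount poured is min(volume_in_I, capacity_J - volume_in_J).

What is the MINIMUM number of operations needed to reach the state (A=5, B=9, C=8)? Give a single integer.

Answer: 7

Derivation:
BFS from (A=0, B=9, C=0). One shortest path:
  1. empty(B) -> (A=0 B=0 C=0)
  2. fill(C) -> (A=0 B=0 C=11)
  3. pour(C -> A) -> (A=6 B=0 C=5)
  4. pour(A -> B) -> (A=0 B=6 C=5)
  5. pour(C -> A) -> (A=5 B=6 C=0)
  6. fill(C) -> (A=5 B=6 C=11)
  7. pour(C -> B) -> (A=5 B=9 C=8)
Reached target in 7 moves.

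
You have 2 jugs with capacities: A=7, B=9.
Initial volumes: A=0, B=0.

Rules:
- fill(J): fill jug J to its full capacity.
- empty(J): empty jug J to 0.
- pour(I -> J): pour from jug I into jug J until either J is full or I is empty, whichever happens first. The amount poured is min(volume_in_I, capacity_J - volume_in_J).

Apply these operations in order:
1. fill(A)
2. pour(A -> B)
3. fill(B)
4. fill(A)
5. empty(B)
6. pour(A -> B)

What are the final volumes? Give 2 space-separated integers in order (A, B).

Answer: 0 7

Derivation:
Step 1: fill(A) -> (A=7 B=0)
Step 2: pour(A -> B) -> (A=0 B=7)
Step 3: fill(B) -> (A=0 B=9)
Step 4: fill(A) -> (A=7 B=9)
Step 5: empty(B) -> (A=7 B=0)
Step 6: pour(A -> B) -> (A=0 B=7)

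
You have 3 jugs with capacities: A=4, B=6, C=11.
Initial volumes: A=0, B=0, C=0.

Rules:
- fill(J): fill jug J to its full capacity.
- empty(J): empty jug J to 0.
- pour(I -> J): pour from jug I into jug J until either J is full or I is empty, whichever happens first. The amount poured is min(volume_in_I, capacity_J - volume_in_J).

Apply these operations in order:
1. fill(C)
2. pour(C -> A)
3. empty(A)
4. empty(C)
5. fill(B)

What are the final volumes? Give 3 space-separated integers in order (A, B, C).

Step 1: fill(C) -> (A=0 B=0 C=11)
Step 2: pour(C -> A) -> (A=4 B=0 C=7)
Step 3: empty(A) -> (A=0 B=0 C=7)
Step 4: empty(C) -> (A=0 B=0 C=0)
Step 5: fill(B) -> (A=0 B=6 C=0)

Answer: 0 6 0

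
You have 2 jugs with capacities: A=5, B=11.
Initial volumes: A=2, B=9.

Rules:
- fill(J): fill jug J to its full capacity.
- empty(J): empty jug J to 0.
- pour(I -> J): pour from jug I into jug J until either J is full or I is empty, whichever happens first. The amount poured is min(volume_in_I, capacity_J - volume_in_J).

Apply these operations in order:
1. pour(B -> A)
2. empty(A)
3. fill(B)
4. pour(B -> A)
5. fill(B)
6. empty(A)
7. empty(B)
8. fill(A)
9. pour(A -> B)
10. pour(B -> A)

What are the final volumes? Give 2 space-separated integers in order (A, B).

Answer: 5 0

Derivation:
Step 1: pour(B -> A) -> (A=5 B=6)
Step 2: empty(A) -> (A=0 B=6)
Step 3: fill(B) -> (A=0 B=11)
Step 4: pour(B -> A) -> (A=5 B=6)
Step 5: fill(B) -> (A=5 B=11)
Step 6: empty(A) -> (A=0 B=11)
Step 7: empty(B) -> (A=0 B=0)
Step 8: fill(A) -> (A=5 B=0)
Step 9: pour(A -> B) -> (A=0 B=5)
Step 10: pour(B -> A) -> (A=5 B=0)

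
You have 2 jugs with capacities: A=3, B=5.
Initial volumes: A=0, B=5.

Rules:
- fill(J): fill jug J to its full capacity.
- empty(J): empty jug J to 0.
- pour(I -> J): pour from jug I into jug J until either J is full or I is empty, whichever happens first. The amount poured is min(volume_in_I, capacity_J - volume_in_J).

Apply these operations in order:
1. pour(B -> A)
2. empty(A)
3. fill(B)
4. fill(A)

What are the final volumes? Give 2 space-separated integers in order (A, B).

Step 1: pour(B -> A) -> (A=3 B=2)
Step 2: empty(A) -> (A=0 B=2)
Step 3: fill(B) -> (A=0 B=5)
Step 4: fill(A) -> (A=3 B=5)

Answer: 3 5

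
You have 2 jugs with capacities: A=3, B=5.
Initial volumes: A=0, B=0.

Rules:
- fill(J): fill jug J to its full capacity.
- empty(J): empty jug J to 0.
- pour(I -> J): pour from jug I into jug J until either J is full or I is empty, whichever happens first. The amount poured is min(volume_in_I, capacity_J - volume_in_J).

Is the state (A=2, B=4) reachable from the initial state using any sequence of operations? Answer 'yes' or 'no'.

Answer: no

Derivation:
BFS explored all 16 reachable states.
Reachable set includes: (0,0), (0,1), (0,2), (0,3), (0,4), (0,5), (1,0), (1,5), (2,0), (2,5), (3,0), (3,1) ...
Target (A=2, B=4) not in reachable set → no.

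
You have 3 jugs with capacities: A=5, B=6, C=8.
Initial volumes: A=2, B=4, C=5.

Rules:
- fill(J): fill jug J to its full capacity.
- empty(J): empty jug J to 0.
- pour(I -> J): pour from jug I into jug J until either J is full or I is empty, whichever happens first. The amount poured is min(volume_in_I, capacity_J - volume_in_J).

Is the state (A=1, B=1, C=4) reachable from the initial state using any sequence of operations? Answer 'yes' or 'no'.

BFS explored all 239 reachable states.
Reachable set includes: (0,0,0), (0,0,1), (0,0,2), (0,0,3), (0,0,4), (0,0,5), (0,0,6), (0,0,7), (0,0,8), (0,1,0), (0,1,1), (0,1,2) ...
Target (A=1, B=1, C=4) not in reachable set → no.

Answer: no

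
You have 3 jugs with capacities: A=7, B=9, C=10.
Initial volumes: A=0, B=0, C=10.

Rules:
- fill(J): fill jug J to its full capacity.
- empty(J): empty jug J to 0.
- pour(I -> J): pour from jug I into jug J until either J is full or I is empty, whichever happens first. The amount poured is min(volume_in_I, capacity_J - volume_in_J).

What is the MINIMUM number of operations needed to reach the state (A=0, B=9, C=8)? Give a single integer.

BFS from (A=0, B=0, C=10). One shortest path:
  1. fill(A) -> (A=7 B=0 C=10)
  2. pour(A -> B) -> (A=0 B=7 C=10)
  3. pour(C -> B) -> (A=0 B=9 C=8)
Reached target in 3 moves.

Answer: 3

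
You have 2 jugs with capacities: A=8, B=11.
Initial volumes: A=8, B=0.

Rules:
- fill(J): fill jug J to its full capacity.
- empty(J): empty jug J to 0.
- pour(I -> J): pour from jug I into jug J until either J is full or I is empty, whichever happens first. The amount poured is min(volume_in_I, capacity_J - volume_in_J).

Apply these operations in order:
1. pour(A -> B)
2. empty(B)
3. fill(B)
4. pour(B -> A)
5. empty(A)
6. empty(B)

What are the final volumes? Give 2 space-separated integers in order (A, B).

Answer: 0 0

Derivation:
Step 1: pour(A -> B) -> (A=0 B=8)
Step 2: empty(B) -> (A=0 B=0)
Step 3: fill(B) -> (A=0 B=11)
Step 4: pour(B -> A) -> (A=8 B=3)
Step 5: empty(A) -> (A=0 B=3)
Step 6: empty(B) -> (A=0 B=0)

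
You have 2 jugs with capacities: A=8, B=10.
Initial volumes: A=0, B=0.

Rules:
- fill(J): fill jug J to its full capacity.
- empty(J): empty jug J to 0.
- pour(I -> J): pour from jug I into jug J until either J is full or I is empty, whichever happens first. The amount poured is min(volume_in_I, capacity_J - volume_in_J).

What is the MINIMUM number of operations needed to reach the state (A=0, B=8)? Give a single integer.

Answer: 2

Derivation:
BFS from (A=0, B=0). One shortest path:
  1. fill(A) -> (A=8 B=0)
  2. pour(A -> B) -> (A=0 B=8)
Reached target in 2 moves.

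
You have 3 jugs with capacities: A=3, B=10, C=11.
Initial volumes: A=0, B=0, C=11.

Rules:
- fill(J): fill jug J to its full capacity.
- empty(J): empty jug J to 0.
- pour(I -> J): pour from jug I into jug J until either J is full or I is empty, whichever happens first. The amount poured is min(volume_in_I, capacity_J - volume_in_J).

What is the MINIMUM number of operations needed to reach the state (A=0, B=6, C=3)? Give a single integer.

Answer: 7

Derivation:
BFS from (A=0, B=0, C=11). One shortest path:
  1. fill(A) -> (A=3 B=0 C=11)
  2. empty(C) -> (A=3 B=0 C=0)
  3. pour(A -> B) -> (A=0 B=3 C=0)
  4. fill(A) -> (A=3 B=3 C=0)
  5. pour(A -> B) -> (A=0 B=6 C=0)
  6. fill(A) -> (A=3 B=6 C=0)
  7. pour(A -> C) -> (A=0 B=6 C=3)
Reached target in 7 moves.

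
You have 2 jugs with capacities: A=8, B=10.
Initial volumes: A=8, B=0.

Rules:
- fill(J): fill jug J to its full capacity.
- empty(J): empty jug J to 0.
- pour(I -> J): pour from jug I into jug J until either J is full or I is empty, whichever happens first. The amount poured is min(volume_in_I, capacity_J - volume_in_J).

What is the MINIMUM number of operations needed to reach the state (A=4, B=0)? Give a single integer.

BFS from (A=8, B=0). One shortest path:
  1. pour(A -> B) -> (A=0 B=8)
  2. fill(A) -> (A=8 B=8)
  3. pour(A -> B) -> (A=6 B=10)
  4. empty(B) -> (A=6 B=0)
  5. pour(A -> B) -> (A=0 B=6)
  6. fill(A) -> (A=8 B=6)
  7. pour(A -> B) -> (A=4 B=10)
  8. empty(B) -> (A=4 B=0)
Reached target in 8 moves.

Answer: 8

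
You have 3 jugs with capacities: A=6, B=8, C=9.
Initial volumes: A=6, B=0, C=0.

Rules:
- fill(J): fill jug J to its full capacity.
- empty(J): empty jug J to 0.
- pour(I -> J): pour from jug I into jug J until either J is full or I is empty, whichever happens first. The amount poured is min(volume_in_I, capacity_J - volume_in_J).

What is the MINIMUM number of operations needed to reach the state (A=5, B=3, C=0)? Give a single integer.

Answer: 7

Derivation:
BFS from (A=6, B=0, C=0). One shortest path:
  1. fill(B) -> (A=6 B=8 C=0)
  2. pour(A -> C) -> (A=0 B=8 C=6)
  3. pour(B -> C) -> (A=0 B=5 C=9)
  4. pour(C -> A) -> (A=6 B=5 C=3)
  5. empty(A) -> (A=0 B=5 C=3)
  6. pour(B -> A) -> (A=5 B=0 C=3)
  7. pour(C -> B) -> (A=5 B=3 C=0)
Reached target in 7 moves.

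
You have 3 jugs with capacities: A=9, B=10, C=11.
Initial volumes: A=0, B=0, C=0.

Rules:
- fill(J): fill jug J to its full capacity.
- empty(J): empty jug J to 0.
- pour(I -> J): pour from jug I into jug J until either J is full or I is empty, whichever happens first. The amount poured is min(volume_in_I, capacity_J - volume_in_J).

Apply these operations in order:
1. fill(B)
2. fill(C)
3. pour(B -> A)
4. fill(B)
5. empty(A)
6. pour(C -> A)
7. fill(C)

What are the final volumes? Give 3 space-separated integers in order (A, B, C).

Answer: 9 10 11

Derivation:
Step 1: fill(B) -> (A=0 B=10 C=0)
Step 2: fill(C) -> (A=0 B=10 C=11)
Step 3: pour(B -> A) -> (A=9 B=1 C=11)
Step 4: fill(B) -> (A=9 B=10 C=11)
Step 5: empty(A) -> (A=0 B=10 C=11)
Step 6: pour(C -> A) -> (A=9 B=10 C=2)
Step 7: fill(C) -> (A=9 B=10 C=11)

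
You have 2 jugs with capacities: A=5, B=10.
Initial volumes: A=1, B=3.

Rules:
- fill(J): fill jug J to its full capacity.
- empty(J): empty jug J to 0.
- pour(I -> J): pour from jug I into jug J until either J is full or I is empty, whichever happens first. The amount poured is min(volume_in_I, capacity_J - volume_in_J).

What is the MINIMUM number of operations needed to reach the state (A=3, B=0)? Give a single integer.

BFS from (A=1, B=3). One shortest path:
  1. empty(A) -> (A=0 B=3)
  2. pour(B -> A) -> (A=3 B=0)
Reached target in 2 moves.

Answer: 2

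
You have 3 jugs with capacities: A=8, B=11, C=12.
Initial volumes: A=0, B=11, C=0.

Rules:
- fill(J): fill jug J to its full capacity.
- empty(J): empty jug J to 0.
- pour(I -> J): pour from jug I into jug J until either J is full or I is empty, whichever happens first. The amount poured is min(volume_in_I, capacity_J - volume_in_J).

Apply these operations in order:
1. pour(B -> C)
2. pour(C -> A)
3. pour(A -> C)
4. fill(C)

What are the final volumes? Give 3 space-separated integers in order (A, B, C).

Step 1: pour(B -> C) -> (A=0 B=0 C=11)
Step 2: pour(C -> A) -> (A=8 B=0 C=3)
Step 3: pour(A -> C) -> (A=0 B=0 C=11)
Step 4: fill(C) -> (A=0 B=0 C=12)

Answer: 0 0 12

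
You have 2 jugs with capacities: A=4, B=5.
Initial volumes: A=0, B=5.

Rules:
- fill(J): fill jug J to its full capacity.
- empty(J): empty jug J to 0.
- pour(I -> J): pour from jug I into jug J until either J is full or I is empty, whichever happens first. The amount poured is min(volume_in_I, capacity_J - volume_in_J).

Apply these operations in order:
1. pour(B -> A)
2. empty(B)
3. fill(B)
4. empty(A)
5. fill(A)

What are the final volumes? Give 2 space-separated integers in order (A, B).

Answer: 4 5

Derivation:
Step 1: pour(B -> A) -> (A=4 B=1)
Step 2: empty(B) -> (A=4 B=0)
Step 3: fill(B) -> (A=4 B=5)
Step 4: empty(A) -> (A=0 B=5)
Step 5: fill(A) -> (A=4 B=5)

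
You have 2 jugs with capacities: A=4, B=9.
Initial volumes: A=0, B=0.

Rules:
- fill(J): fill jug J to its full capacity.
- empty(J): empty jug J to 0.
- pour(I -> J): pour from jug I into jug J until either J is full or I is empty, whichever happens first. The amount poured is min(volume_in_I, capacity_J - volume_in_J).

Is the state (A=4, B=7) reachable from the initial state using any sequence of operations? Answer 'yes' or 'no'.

BFS from (A=0, B=0):
  1. fill(A) -> (A=4 B=0)
  2. pour(A -> B) -> (A=0 B=4)
  3. fill(A) -> (A=4 B=4)
  4. pour(A -> B) -> (A=0 B=8)
  5. fill(A) -> (A=4 B=8)
  6. pour(A -> B) -> (A=3 B=9)
  7. empty(B) -> (A=3 B=0)
  8. pour(A -> B) -> (A=0 B=3)
  9. fill(A) -> (A=4 B=3)
  10. pour(A -> B) -> (A=0 B=7)
  11. fill(A) -> (A=4 B=7)
Target reached → yes.

Answer: yes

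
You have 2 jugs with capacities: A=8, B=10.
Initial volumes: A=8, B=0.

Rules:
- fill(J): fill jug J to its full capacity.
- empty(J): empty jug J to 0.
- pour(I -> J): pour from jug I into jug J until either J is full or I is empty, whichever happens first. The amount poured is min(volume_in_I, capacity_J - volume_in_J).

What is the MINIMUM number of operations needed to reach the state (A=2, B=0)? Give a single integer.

BFS from (A=8, B=0). One shortest path:
  1. empty(A) -> (A=0 B=0)
  2. fill(B) -> (A=0 B=10)
  3. pour(B -> A) -> (A=8 B=2)
  4. empty(A) -> (A=0 B=2)
  5. pour(B -> A) -> (A=2 B=0)
Reached target in 5 moves.

Answer: 5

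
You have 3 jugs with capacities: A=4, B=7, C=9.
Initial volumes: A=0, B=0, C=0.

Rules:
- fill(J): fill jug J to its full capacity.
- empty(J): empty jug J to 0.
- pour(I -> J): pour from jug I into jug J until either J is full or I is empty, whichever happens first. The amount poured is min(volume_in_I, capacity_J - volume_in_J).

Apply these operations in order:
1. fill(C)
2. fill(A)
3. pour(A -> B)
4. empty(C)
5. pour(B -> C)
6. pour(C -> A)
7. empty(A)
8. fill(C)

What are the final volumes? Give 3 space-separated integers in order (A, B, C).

Step 1: fill(C) -> (A=0 B=0 C=9)
Step 2: fill(A) -> (A=4 B=0 C=9)
Step 3: pour(A -> B) -> (A=0 B=4 C=9)
Step 4: empty(C) -> (A=0 B=4 C=0)
Step 5: pour(B -> C) -> (A=0 B=0 C=4)
Step 6: pour(C -> A) -> (A=4 B=0 C=0)
Step 7: empty(A) -> (A=0 B=0 C=0)
Step 8: fill(C) -> (A=0 B=0 C=9)

Answer: 0 0 9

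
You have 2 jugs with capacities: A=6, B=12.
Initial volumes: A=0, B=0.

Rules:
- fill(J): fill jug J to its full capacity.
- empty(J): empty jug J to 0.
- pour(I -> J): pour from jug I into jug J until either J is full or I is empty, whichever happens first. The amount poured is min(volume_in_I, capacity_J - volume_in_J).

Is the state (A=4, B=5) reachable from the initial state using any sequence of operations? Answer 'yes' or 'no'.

BFS explored all 6 reachable states.
Reachable set includes: (0,0), (0,6), (0,12), (6,0), (6,6), (6,12)
Target (A=4, B=5) not in reachable set → no.

Answer: no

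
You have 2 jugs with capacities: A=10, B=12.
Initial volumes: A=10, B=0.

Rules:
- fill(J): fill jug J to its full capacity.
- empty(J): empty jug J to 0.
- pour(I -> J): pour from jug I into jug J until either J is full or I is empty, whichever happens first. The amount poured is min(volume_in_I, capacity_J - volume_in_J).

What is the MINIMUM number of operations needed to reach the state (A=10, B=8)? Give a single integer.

Answer: 6

Derivation:
BFS from (A=10, B=0). One shortest path:
  1. pour(A -> B) -> (A=0 B=10)
  2. fill(A) -> (A=10 B=10)
  3. pour(A -> B) -> (A=8 B=12)
  4. empty(B) -> (A=8 B=0)
  5. pour(A -> B) -> (A=0 B=8)
  6. fill(A) -> (A=10 B=8)
Reached target in 6 moves.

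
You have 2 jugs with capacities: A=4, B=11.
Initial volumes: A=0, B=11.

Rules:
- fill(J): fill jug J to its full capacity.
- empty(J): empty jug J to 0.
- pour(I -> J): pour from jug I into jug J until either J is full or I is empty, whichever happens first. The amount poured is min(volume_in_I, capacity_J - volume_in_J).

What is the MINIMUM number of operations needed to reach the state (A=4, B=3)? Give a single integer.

BFS from (A=0, B=11). One shortest path:
  1. pour(B -> A) -> (A=4 B=7)
  2. empty(A) -> (A=0 B=7)
  3. pour(B -> A) -> (A=4 B=3)
Reached target in 3 moves.

Answer: 3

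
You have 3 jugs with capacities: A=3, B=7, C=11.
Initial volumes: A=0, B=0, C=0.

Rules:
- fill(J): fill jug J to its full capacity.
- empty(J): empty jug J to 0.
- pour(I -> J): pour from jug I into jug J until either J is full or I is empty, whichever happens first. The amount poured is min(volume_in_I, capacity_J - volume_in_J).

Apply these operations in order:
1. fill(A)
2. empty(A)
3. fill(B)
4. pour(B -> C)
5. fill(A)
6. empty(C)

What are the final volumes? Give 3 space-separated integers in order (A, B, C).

Answer: 3 0 0

Derivation:
Step 1: fill(A) -> (A=3 B=0 C=0)
Step 2: empty(A) -> (A=0 B=0 C=0)
Step 3: fill(B) -> (A=0 B=7 C=0)
Step 4: pour(B -> C) -> (A=0 B=0 C=7)
Step 5: fill(A) -> (A=3 B=0 C=7)
Step 6: empty(C) -> (A=3 B=0 C=0)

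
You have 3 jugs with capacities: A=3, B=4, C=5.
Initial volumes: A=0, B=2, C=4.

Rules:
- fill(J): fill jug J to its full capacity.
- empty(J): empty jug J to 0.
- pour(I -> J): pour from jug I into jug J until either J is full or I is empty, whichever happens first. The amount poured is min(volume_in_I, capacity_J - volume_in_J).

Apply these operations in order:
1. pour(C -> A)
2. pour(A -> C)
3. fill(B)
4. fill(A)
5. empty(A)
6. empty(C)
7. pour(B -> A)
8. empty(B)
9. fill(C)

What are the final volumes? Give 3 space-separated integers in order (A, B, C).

Step 1: pour(C -> A) -> (A=3 B=2 C=1)
Step 2: pour(A -> C) -> (A=0 B=2 C=4)
Step 3: fill(B) -> (A=0 B=4 C=4)
Step 4: fill(A) -> (A=3 B=4 C=4)
Step 5: empty(A) -> (A=0 B=4 C=4)
Step 6: empty(C) -> (A=0 B=4 C=0)
Step 7: pour(B -> A) -> (A=3 B=1 C=0)
Step 8: empty(B) -> (A=3 B=0 C=0)
Step 9: fill(C) -> (A=3 B=0 C=5)

Answer: 3 0 5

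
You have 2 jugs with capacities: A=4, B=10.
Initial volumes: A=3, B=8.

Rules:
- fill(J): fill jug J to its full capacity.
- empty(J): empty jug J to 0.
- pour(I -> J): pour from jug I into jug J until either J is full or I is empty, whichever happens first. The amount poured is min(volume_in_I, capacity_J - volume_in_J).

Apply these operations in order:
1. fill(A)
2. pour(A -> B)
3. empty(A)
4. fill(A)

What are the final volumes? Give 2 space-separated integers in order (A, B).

Step 1: fill(A) -> (A=4 B=8)
Step 2: pour(A -> B) -> (A=2 B=10)
Step 3: empty(A) -> (A=0 B=10)
Step 4: fill(A) -> (A=4 B=10)

Answer: 4 10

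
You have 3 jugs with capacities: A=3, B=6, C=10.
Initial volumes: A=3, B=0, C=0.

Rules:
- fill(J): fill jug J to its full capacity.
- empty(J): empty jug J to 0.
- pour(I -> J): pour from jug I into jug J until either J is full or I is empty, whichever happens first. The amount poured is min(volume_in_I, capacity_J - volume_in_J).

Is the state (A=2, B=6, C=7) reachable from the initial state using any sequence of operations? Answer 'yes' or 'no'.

Answer: yes

Derivation:
BFS from (A=3, B=0, C=0):
  1. fill(B) -> (A=3 B=6 C=0)
  2. pour(A -> C) -> (A=0 B=6 C=3)
  3. pour(B -> C) -> (A=0 B=0 C=9)
  4. fill(B) -> (A=0 B=6 C=9)
  5. pour(B -> A) -> (A=3 B=3 C=9)
  6. pour(A -> C) -> (A=2 B=3 C=10)
  7. pour(C -> B) -> (A=2 B=6 C=7)
Target reached → yes.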